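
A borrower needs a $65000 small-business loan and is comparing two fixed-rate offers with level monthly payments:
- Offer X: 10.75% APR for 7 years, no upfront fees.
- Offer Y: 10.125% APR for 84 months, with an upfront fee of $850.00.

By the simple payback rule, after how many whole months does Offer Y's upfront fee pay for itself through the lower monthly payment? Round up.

Offer X: at 10.75% the monthly rate is 0.0089583, so the payment is 65,000 × 0.0089583 / (1 − 1.0089583^−84) = $1,104.43.
Offer Y: at 10.125% the monthly rate is 0.0084375, so the payment is 65,000 × 0.0084375 / (1 − 1.0084375^−84) = $1,083.28.
Monthly savings = $1,104.43 − $1,083.28 = $21.15.
Break-even = $850.00 / $21.15 = 40.19 → 41 months.

41 months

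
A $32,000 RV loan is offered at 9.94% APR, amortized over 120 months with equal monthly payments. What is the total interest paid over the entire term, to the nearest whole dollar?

Monthly rate = 9.94%/12 = 0.0082833; payment = 32,000 × 0.0082833 / (1 − (1+0.0082833)^−120) = $421.82.
Total paid = 120 × $421.82 = $50,618.40; interest = $50,618.40 − $32,000 = $18,618.40.

$18,618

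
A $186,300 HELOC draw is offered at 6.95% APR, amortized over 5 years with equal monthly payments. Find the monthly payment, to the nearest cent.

$3,684.57

At 6.95% the monthly rate is 0.0057917, so the payment is 186,300 × 0.0057917 / (1 − 1.0057917^−60) = $3,684.57.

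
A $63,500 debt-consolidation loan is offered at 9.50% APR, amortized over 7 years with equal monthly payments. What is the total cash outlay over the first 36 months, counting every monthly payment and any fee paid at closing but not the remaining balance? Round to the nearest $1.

At 9.50% the monthly rate is 0.0079167, so the payment is 63,500 × 0.0079167 / (1 − 1.0079167^−84) = $1,037.84.
Total outlay = 36 × $1,037.84 = $37,362.24.

$37,362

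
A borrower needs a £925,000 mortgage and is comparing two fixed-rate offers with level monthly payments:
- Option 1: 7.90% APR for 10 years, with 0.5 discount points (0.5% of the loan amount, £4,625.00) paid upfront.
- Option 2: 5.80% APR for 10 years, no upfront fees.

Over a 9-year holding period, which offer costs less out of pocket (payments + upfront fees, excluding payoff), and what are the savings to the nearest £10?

Option 2 by £112,330

Option 1: at 7.90% the monthly rate is 0.0065833, so the payment is 925,000 × 0.0065833 / (1 − 1.0065833^−120) = £11,173.99.
Option 2: monthly rate = 5.8%/12 = 0.0048333; payment = 925,000 × 0.0048333 / (1 − (1+0.0048333)^−120) = £10,176.74.
Over 108 months: Option 1 costs 108 × £11,173.99 + £4,625.00 = £1,211,415.92; Option 2 costs 108 × £10,176.74 = £1,099,087.92.
Option 2 is cheaper by £1,211,415.92 − £1,099,087.92 = £112,328.00.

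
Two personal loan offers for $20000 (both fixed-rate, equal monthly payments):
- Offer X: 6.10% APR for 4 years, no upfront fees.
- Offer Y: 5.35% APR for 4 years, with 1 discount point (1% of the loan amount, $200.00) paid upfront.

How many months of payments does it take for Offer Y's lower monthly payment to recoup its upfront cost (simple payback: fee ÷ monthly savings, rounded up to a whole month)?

Offer X: at 6.10% the monthly rate is 0.0050833, so the payment is 20,000 × 0.0050833 / (1 − 1.0050833^−48) = $470.62.
Offer Y: monthly rate = 5.35%/12 = 0.0044583; payment = 20,000 × 0.0044583 / (1 − (1+0.0044583)^−48) = $463.76.
Monthly savings = $470.62 − $463.76 = $6.86.
Break-even = $200.00 / $6.86 = 29.15 → 30 months.

30 months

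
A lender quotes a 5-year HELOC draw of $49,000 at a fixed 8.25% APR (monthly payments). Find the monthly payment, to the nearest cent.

$999.42

At 8.25% the monthly rate is 0.0068750, so the payment is 49,000 × 0.0068750 / (1 − 1.0068750^−60) = $999.42.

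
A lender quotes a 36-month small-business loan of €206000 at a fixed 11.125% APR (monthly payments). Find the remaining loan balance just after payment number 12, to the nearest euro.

With monthly rate i = 11.125%/12 = 0.0092708, the balance after k of n payments is P · [(1+i)^n − (1+i)^k] / [(1+i)^n − 1].
(1+0.0092708)^36 = 1.39404895 and (1+0.0092708)^12 = 1.11710160, so the balance is 206,000 × (1.39404895 − 1.11710160) / (1.39404895 − 1) = €144,781.90.

€144,782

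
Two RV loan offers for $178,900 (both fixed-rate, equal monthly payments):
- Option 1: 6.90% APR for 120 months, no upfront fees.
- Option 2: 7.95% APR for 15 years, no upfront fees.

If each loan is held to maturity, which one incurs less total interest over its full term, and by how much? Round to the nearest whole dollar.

Option 1 by $58,654

Option 1: monthly rate = 6.9%/12 = 0.0057500; payment = 178,900 × 0.0057500 / (1 − (1+0.0057500)^−120) = $2,067.97.
Total interest on Option 1 = 120 × $2,067.97 − $178,900 = $69,256.40.
Option 2: at 7.95% the monthly rate is 0.0066250, so the payment is 178,900 × 0.0066250 / (1 − 1.0066250^−180) = $1,704.50.
Total interest on Option 2 = 180 × $1,704.50 − $178,900 = $127,910.00.
Option 1 is lower by $58,653.60.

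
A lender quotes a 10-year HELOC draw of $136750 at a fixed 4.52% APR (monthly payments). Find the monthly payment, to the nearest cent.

Monthly rate = 4.52%/12 = 0.0037667; payment = 136,750 × 0.0037667 / (1 − (1+0.0037667)^−120) = $1,418.57.

$1,418.57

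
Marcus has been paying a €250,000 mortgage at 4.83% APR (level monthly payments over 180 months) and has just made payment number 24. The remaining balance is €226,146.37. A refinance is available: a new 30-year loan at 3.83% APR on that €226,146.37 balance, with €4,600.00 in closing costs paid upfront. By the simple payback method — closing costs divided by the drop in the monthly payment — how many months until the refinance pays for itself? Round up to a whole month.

Current payment = 250,000 × 4.83%/12 / (1 − (1+0.0040250)^−180) = €1,954.92.
Refinanced payment = 226,146.37 × 0.0031917 / (1 − (1+0.0031917)^−360) = €1,057.61.
Monthly savings = €1,954.92 − €1,057.61 = €897.31.
Break-even = €4,600.00 / €897.31 = 5.13 → 6 months.

6 months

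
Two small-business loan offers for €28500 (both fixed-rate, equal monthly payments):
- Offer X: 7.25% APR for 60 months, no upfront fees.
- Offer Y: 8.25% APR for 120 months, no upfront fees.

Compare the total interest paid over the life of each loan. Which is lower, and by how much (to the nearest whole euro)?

Offer X: monthly rate = 7.25%/12 = 0.0060417; payment = 28,500 × 0.0060417 / (1 − (1+0.0060417)^−60) = €567.70.
Total interest on Offer X = 60 × €567.70 − €28,500 = €5,562.00.
Offer Y: monthly rate = 8.25%/12 = 0.0068750; payment = 28,500 × 0.0068750 / (1 − (1+0.0068750)^−120) = €349.56.
Total interest on Offer Y = 120 × €349.56 − €28,500 = €13,447.20.
Offer X is lower by €7,885.20.

Offer X by €7,885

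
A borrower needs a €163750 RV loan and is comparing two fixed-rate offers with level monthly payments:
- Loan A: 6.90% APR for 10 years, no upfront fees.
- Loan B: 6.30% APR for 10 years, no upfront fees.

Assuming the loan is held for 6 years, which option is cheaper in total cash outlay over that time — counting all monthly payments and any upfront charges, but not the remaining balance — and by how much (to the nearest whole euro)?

Loan B by €3,609

Loan A: at 6.90% the monthly rate is 0.0057500, so the payment is 163,750 × 0.0057500 / (1 − 1.0057500^−120) = €1,892.85.
Loan B: monthly rate = 6.3%/12 = 0.0052500; payment = 163,750 × 0.0052500 / (1 − (1+0.0052500)^−120) = €1,842.73.
Over 72 months: Loan A costs 72 × €1,892.85 = €136,285.20; Loan B costs 72 × €1,842.73 = €132,676.56.
Loan B is cheaper by €136,285.20 − €132,676.56 = €3,608.64.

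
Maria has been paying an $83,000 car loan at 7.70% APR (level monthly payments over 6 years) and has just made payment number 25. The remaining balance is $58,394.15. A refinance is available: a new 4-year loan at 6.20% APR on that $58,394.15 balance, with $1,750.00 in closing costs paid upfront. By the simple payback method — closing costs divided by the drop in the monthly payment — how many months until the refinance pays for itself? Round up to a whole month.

27 months

Current payment = 83,000 × 7.7%/12 / (1 − (1+0.0064167)^−72) = $1,443.13.
Refinanced payment = 58,394.15 × 0.0051667 / (1 − (1+0.0051667)^−48) = $1,376.75.
Monthly savings = $1,443.13 − $1,376.75 = $66.38.
Break-even = $1,750.00 / $66.38 = 26.36 → 27 months.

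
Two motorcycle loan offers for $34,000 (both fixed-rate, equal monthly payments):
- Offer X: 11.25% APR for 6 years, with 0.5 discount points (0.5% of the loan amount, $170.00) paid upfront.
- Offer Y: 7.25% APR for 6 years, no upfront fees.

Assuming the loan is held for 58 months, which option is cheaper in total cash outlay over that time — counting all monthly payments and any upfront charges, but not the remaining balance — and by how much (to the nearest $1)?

Offer X: monthly rate = 11.25%/12 = 0.0093750; payment = 34,000 × 0.0093750 / (1 − (1+0.0093750)^−72) = $651.52.
Offer Y: monthly rate = 7.25%/12 = 0.0060417; payment = 34,000 × 0.0060417 / (1 − (1+0.0060417)^−72) = $583.76.
Over 58 months: Offer X costs 58 × $651.52 + $170.00 = $37,958.16; Offer Y costs 58 × $583.76 = $33,858.08.
Offer Y is cheaper by $37,958.16 − $33,858.08 = $4,100.08.

Offer Y by $4,100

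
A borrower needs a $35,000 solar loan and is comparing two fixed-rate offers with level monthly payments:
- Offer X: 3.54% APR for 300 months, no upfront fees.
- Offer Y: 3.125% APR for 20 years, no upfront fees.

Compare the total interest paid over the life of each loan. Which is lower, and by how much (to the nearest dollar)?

Offer Y by $5,677

Offer X: monthly rate = 3.54%/12 = 0.0029500; payment = 35,000 × 0.0029500 / (1 − (1+0.0029500)^−300) = $175.97.
Total interest on Offer X = 300 × $175.97 − $35,000 = $17,791.00.
Offer Y: at 3.125% the monthly rate is 0.0026042, so the payment is 35,000 × 0.0026042 / (1 − 1.0026042^−240) = $196.31.
Total interest on Offer Y = 240 × $196.31 − $35,000 = $12,114.40.
Offer Y is lower by $5,676.60.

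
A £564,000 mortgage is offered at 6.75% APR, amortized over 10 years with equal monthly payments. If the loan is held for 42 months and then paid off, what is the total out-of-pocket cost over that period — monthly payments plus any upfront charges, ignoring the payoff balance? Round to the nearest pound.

At 6.75% the monthly rate is 0.0056250, so the payment is 564,000 × 0.0056250 / (1 − 1.0056250^−120) = £6,476.08.
Total outlay = 42 × £6,476.08 = £271,995.36.

£271,995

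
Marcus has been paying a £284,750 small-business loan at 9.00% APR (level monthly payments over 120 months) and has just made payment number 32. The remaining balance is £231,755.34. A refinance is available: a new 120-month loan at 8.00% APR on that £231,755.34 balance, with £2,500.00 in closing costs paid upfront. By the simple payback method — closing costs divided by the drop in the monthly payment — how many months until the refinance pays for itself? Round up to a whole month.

Current payment = 284,750 × 9%/12 / (1 − (1+0.0075000)^−120) = £3,607.09.
Refinanced payment = 231,755.34 × 0.0066667 / (1 − (1+0.0066667)^−120) = £2,811.83.
Monthly savings = £3,607.09 − £2,811.83 = £795.26.
Break-even = £2,500.00 / £795.26 = 3.14 → 4 months.

4 months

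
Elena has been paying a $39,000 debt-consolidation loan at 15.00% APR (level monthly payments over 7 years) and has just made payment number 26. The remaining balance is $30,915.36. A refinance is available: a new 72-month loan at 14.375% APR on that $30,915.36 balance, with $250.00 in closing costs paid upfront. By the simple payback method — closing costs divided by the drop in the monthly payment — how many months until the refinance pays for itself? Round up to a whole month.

3 months

Current payment = 39,000 × 15%/12 / (1 − (1+0.0125000)^−84) = $752.57.
Refinanced payment = 30,915.36 × 0.0119792 / (1 − (1+0.0119792)^−72) = $643.26.
Monthly savings = $752.57 − $643.26 = $109.31.
Break-even = $250.00 / $109.31 = 2.29 → 3 months.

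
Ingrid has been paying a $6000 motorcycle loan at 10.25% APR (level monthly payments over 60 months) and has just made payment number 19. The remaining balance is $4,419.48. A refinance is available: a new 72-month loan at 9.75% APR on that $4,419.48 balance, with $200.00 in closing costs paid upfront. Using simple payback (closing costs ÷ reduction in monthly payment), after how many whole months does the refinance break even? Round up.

5 months

Current payment = 6,000 × 10.25%/12 / (1 − (1+0.0085417)^−60) = $128.22.
Refinanced payment = 4,419.48 × 0.0081250 / (1 − (1+0.0081250)^−72) = $81.32.
Monthly savings = $128.22 − $81.32 = $46.90.
Break-even = $200.00 / $46.90 = 4.26 → 5 months.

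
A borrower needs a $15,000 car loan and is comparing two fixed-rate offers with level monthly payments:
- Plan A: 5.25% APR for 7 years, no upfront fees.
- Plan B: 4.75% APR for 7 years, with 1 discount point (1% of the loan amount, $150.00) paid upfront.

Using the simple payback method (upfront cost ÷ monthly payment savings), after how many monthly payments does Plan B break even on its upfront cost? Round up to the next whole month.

43 months

Plan A: monthly rate = 5.25%/12 = 0.0043750; payment = 15,000 × 0.0043750 / (1 − (1+0.0043750)^−84) = $213.78.
Plan B: monthly rate = 4.75%/12 = 0.0039583; payment = 15,000 × 0.0039583 / (1 − (1+0.0039583)^−84) = $210.25.
Monthly savings = $213.78 − $210.25 = $3.53.
Break-even = $150.00 / $3.53 = 42.49 → 43 months.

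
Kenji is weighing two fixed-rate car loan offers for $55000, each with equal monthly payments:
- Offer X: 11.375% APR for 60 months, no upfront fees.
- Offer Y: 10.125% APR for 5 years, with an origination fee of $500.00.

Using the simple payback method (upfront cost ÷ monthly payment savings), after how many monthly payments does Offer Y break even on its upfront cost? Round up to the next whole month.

15 months

Offer X: at 11.375% the monthly rate is 0.0094792, so the payment is 55,000 × 0.0094792 / (1 − 1.0094792^−60) = $1,206.14.
Offer Y: at 10.125% the monthly rate is 0.0084375, so the payment is 55,000 × 0.0084375 / (1 − 1.0084375^−60) = $1,171.97.
Monthly savings = $1,206.14 − $1,171.97 = $34.17.
Break-even = $500.00 / $34.17 = 14.63 → 15 months.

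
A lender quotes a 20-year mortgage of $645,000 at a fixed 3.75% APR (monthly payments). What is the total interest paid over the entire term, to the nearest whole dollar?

Monthly rate = 3.75%/12 = 0.0031250; payment = 645,000 × 0.0031250 / (1 − (1+0.0031250)^−240) = $3,824.13.
Total paid = 240 × $3,824.13 = $917,791.20; interest = $917,791.20 − $645,000 = $272,791.20.

$272,791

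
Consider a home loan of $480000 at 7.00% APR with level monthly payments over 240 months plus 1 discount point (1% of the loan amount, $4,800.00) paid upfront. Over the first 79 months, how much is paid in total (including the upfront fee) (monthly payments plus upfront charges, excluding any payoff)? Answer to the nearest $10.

Monthly rate = 7%/12 = 0.0058333; payment = 480,000 × 0.0058333 / (1 − (1+0.0058333)^−240) = $3,721.43.
Total outlay = 79 × $3,721.43 + $4,800.00 = $298,792.97.

$298,790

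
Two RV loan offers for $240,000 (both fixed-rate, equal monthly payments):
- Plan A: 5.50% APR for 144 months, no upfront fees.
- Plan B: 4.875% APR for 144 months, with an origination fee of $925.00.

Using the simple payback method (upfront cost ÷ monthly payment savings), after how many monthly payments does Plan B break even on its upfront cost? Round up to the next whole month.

13 months

Plan A: monthly rate = 5.5%/12 = 0.0045833; payment = 240,000 × 0.0045833 / (1 − (1+0.0045833)^−144) = $2,280.41.
Plan B: at 4.875% the monthly rate is 0.0040625, so the payment is 240,000 × 0.0040625 / (1 − 1.0040625^−144) = $2,204.72.
Monthly savings = $2,280.41 − $2,204.72 = $75.69.
Break-even = $925.00 / $75.69 = 12.22 → 13 months.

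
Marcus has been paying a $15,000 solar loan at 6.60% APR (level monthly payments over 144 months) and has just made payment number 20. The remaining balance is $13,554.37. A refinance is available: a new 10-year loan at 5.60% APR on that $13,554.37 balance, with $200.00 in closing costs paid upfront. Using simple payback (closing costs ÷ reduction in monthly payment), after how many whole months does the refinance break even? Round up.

Current payment = 15,000 × 6.6%/12 / (1 − (1+0.0055000)^−144) = $151.08.
Refinanced payment = 13,554.37 × 0.0046667 / (1 − (1+0.0046667)^−120) = $147.77.
Monthly savings = $151.08 − $147.77 = $3.31.
Break-even = $200.00 / $3.31 = 60.42 → 61 months.

61 months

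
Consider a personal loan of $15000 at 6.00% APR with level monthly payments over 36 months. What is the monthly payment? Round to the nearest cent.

$456.33

Monthly rate = 6%/12 = 0.0050000; payment = 15,000 × 0.0050000 / (1 − (1+0.0050000)^−36) = $456.33.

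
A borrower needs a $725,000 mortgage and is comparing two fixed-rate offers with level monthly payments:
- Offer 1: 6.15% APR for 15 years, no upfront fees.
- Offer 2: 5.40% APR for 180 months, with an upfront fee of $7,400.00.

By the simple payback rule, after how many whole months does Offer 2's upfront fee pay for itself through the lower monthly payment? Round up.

26 months

Offer 1: monthly rate = 6.15%/12 = 0.0051250; payment = 725,000 × 0.0051250 / (1 − (1+0.0051250)^−180) = $6,176.87.
Offer 2: monthly rate = 5.4%/12 = 0.0045000; payment = 725,000 × 0.0045000 / (1 − (1+0.0045000)^−180) = $5,885.45.
Monthly savings = $6,176.87 − $5,885.45 = $291.42.
Break-even = $7,400.00 / $291.42 = 25.39 → 26 months.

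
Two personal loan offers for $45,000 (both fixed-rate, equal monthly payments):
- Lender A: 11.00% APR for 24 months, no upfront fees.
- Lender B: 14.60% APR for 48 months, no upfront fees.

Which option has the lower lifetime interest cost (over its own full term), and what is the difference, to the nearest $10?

Lender A by $9,340

Lender A: monthly rate = 11%/12 = 0.0091667; payment = 45,000 × 0.0091667 / (1 − (1+0.0091667)^−24) = $2,097.35.
Total interest on Lender A = 24 × $2,097.35 − $45,000 = $5,336.40.
Lender B: monthly rate = 14.6%/12 = 0.0121667; payment = 45,000 × 0.0121667 / (1 − (1+0.0121667)^−48) = $1,243.28.
Total interest on Lender B = 48 × $1,243.28 − $45,000 = $14,677.44.
Lender A is lower by $9,341.04.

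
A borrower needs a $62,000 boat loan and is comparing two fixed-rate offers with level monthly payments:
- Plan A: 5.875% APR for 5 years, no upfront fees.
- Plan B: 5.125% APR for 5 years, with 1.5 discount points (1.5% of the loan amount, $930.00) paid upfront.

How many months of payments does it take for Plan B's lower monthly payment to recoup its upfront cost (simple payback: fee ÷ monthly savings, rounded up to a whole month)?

Plan A: at 5.875% the monthly rate is 0.0048958, so the payment is 62,000 × 0.0048958 / (1 − 1.0048958^−60) = $1,195.03.
Plan B: at 5.125% the monthly rate is 0.0042708, so the payment is 62,000 × 0.0042708 / (1 − 1.0042708^−60) = $1,173.57.
Monthly savings = $1,195.03 − $1,173.57 = $21.46.
Break-even = $930.00 / $21.46 = 43.34 → 44 months.

44 months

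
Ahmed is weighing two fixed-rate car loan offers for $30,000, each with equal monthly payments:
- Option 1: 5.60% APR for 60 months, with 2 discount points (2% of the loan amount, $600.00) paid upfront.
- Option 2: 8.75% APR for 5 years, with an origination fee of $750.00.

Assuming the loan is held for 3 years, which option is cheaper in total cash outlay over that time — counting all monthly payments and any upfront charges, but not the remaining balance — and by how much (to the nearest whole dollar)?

Option 1 by $1,759

Option 1: monthly rate = 5.6%/12 = 0.0046667; payment = 30,000 × 0.0046667 / (1 − (1+0.0046667)^−60) = $574.42.
Option 2: monthly rate = 8.75%/12 = 0.0072917; payment = 30,000 × 0.0072917 / (1 − (1+0.0072917)^−60) = $619.12.
Over 36 months: Option 1 costs 36 × $574.42 + $600.00 = $21,279.12; Option 2 costs 36 × $619.12 + $750.00 = $23,038.32.
Option 1 is cheaper by $23,038.32 − $21,279.12 = $1,759.20.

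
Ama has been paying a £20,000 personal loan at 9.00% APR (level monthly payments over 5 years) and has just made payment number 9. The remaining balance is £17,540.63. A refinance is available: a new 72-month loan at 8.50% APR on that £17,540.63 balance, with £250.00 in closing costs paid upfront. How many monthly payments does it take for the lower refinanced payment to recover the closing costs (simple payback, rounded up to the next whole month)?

3 months

Current payment = 20,000 × 9%/12 / (1 − (1+0.0075000)^−60) = £415.17.
Refinanced payment = 17,540.63 × 0.0070833 / (1 − (1+0.0070833)^−72) = £311.84.
Monthly savings = £415.17 − £311.84 = £103.33.
Break-even = £250.00 / £103.33 = 2.42 → 3 months.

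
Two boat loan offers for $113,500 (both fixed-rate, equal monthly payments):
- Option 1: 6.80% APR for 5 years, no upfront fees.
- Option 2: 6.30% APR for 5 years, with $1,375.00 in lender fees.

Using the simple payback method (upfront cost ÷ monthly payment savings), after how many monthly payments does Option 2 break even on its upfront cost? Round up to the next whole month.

52 months

Option 1: at 6.80% the monthly rate is 0.0056667, so the payment is 113,500 × 0.0056667 / (1 − 1.0056667^−60) = $2,236.74.
Option 2: monthly rate = 6.3%/12 = 0.0052500; payment = 113,500 × 0.0052500 / (1 − (1+0.0052500)^−60) = $2,210.14.
Monthly savings = $2,236.74 − $2,210.14 = $26.60.
Break-even = $1,375.00 / $26.60 = 51.69 → 52 months.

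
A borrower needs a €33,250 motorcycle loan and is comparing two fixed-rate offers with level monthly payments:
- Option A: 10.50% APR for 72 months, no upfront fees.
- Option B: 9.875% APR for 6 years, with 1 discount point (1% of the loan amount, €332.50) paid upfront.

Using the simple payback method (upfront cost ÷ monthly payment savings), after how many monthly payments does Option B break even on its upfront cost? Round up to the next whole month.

32 months

Option A: monthly rate = 10.5%/12 = 0.0087500; payment = 33,250 × 0.0087500 / (1 − (1+0.0087500)^−72) = €624.40.
Option B: monthly rate = 9.875%/12 = 0.0082292; payment = 33,250 × 0.0082292 / (1 − (1+0.0082292)^−72) = €613.89.
Monthly savings = €624.40 − €613.89 = €10.51.
Break-even = €332.50 / €10.51 = 31.64 → 32 months.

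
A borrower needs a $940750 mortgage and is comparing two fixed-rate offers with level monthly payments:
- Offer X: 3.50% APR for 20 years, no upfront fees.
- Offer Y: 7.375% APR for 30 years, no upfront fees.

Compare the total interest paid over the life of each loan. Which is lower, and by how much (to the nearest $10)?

Offer X by $1,029,680

Offer X: monthly rate = 3.5%/12 = 0.0029167; payment = 940,750 × 0.0029167 / (1 − (1+0.0029167)^−240) = $5,455.97.
Total interest on Offer X = 240 × $5,455.97 − $940,750 = $368,682.80.
Offer Y: at 7.375% the monthly rate is 0.0061458, so the payment is 940,750 × 0.0061458 / (1 − 1.0061458^−360) = $6,497.53.
Total interest on Offer Y = 360 × $6,497.53 − $940,750 = $1,398,360.80.
Offer X is lower by $1,029,678.00.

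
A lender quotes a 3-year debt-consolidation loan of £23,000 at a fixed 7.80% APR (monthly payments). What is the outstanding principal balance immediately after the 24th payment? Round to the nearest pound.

With monthly rate i = 7.8%/12 = 0.0065000, the balance after k of n payments is P · [(1+i)^n − (1+i)^k] / [(1+i)^n − 1].
(1+0.0065000)^36 = 1.26268800 and (1+0.0065000)^24 = 1.16823631, so the balance is 23,000 × (1.26268800 − 1.16823631) / (1.26268800 − 1) = £8,269.84.

£8,270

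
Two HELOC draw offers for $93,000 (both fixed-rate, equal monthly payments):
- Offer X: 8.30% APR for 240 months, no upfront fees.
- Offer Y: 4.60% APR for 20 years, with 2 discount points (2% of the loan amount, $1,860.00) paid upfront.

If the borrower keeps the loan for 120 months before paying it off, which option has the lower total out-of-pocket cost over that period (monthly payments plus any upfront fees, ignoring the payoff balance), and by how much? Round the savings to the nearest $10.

Offer Y by $22,370

Offer X: monthly rate = 8.3%/12 = 0.0069167; payment = 93,000 × 0.0069167 / (1 − (1+0.0069167)^−240) = $795.34.
Offer Y: at 4.60% the monthly rate is 0.0038333, so the payment is 93,000 × 0.0038333 / (1 − 1.0038333^−240) = $593.40.
Over 120 months: Offer X costs 120 × $795.34 = $95,440.80; Offer Y costs 120 × $593.40 + $1,860.00 = $73,068.00.
Offer Y is cheaper by $95,440.80 − $73,068.00 = $22,372.80.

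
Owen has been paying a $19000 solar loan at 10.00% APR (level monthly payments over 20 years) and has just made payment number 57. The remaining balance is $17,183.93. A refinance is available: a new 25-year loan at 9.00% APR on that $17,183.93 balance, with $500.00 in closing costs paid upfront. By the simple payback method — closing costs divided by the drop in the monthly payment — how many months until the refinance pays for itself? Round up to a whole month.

13 months

Current payment = 19,000 × 10%/12 / (1 − (1+0.0083333)^−240) = $183.35.
Refinanced payment = 17,183.93 × 0.0075000 / (1 − (1+0.0075000)^−300) = $144.21.
Monthly savings = $183.35 − $144.21 = $39.14.
Break-even = $500.00 / $39.14 = 12.77 → 13 months.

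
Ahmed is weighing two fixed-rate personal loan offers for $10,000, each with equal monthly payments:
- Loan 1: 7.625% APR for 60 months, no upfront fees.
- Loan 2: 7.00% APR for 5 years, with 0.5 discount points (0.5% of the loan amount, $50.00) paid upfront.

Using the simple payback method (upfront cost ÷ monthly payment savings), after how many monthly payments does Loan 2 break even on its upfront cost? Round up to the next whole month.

Loan 1: at 7.625% the monthly rate is 0.0063542, so the payment is 10,000 × 0.0063542 / (1 − 1.0063542^−60) = $200.97.
Loan 2: at 7.00% the monthly rate is 0.0058333, so the payment is 10,000 × 0.0058333 / (1 − 1.0058333^−60) = $198.01.
Monthly savings = $200.97 − $198.01 = $2.96.
Break-even = $50.00 / $2.96 = 16.89 → 17 months.

17 months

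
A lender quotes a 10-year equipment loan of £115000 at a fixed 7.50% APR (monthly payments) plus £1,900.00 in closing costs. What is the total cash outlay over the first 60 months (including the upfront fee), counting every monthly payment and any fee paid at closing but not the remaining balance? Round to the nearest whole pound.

£83,804

Monthly rate = 7.5%/12 = 0.0062500; payment = 115,000 × 0.0062500 / (1 − (1+0.0062500)^−120) = £1,365.07.
Total outlay = 60 × £1,365.07 + £1,900.00 = £83,804.20.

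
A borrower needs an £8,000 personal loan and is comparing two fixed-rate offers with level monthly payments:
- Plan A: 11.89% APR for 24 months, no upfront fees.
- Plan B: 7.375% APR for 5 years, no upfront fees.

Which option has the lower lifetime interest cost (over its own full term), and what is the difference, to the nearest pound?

Plan A by £561

Plan A: monthly rate = 11.89%/12 = 0.0099083; payment = 8,000 × 0.0099083 / (1 − (1+0.0099083)^−24) = £376.18.
Total interest on Plan A = 24 × £376.18 − £8,000 = £1,028.32.
Plan B: monthly rate = 7.375%/12 = 0.0061458; payment = 8,000 × 0.0061458 / (1 − (1+0.0061458)^−60) = £159.83.
Total interest on Plan B = 60 × £159.83 − £8,000 = £1,589.80.
Plan A is lower by £561.48.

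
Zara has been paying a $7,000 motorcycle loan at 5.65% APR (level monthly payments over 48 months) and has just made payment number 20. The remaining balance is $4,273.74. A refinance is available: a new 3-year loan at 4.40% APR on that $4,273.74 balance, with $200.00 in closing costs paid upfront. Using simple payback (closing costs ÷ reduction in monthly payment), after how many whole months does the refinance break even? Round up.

Current payment = 7,000 × 5.65%/12 / (1 − (1+0.0047083)^−48) = $163.27.
Refinanced payment = 4,273.74 × 0.0036667 / (1 − (1+0.0036667)^−36) = $126.94.
Monthly savings = $163.27 − $126.94 = $36.33.
Break-even = $200.00 / $36.33 = 5.51 → 6 months.

6 months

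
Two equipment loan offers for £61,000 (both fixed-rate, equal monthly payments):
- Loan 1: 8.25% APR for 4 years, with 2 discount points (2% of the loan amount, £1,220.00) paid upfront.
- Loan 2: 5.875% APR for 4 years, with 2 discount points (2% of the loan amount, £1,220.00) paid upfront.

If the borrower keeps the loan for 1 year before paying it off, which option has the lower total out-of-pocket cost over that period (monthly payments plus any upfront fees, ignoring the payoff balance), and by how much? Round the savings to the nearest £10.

Loan 1: at 8.25% the monthly rate is 0.0068750, so the payment is 61,000 × 0.0068750 / (1 − 1.0068750^−48) = £1,496.36.
Loan 2: at 5.875% the monthly rate is 0.0048958, so the payment is 61,000 × 0.0048958 / (1 − 1.0048958^−48) = £1,429.09.
Over 12 months: Loan 1 costs 12 × £1,496.36 + £1,220.00 = £19,176.32; Loan 2 costs 12 × £1,429.09 + £1,220.00 = £18,369.08.
Loan 2 is cheaper by £19,176.32 − £18,369.08 = £807.24.

Loan 2 by £810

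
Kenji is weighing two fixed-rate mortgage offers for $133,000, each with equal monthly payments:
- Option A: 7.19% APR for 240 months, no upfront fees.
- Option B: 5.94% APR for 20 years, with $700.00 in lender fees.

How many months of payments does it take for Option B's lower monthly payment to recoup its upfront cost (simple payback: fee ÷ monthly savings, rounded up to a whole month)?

Option A: at 7.19% the monthly rate is 0.0059917, so the payment is 133,000 × 0.0059917 / (1 − 1.0059917^−240) = $1,046.37.
Option B: monthly rate = 5.94%/12 = 0.0049500; payment = 133,000 × 0.0049500 / (1 − (1+0.0049500)^−240) = $948.26.
Monthly savings = $1,046.37 − $948.26 = $98.11.
Break-even = $700.00 / $98.11 = 7.13 → 8 months.

8 months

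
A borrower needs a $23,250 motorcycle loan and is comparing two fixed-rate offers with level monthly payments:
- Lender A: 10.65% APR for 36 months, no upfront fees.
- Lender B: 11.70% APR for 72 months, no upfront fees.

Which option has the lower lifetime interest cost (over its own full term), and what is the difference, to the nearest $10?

Lender A by $5,200

Lender A: monthly rate = 10.65%/12 = 0.0088750; payment = 23,250 × 0.0088750 / (1 − (1+0.0088750)^−36) = $757.33.
Total interest on Lender A = 36 × $757.33 − $23,250 = $4,013.88.
Lender B: at 11.70% the monthly rate is 0.0097500, so the payment is 23,250 × 0.0097500 / (1 − 1.0097500^−72) = $450.92.
Total interest on Lender B = 72 × $450.92 − $23,250 = $9,216.24.
Lender A is lower by $5,202.36.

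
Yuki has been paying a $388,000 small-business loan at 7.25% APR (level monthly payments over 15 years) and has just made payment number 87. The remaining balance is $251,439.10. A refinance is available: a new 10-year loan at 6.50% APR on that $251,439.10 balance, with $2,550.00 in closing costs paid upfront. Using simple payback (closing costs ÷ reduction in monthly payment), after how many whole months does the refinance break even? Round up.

4 months

Current payment = 388,000 × 7.25%/12 / (1 − (1+0.0060417)^−180) = $3,541.91.
Refinanced payment = 251,439.10 × 0.0054167 / (1 − (1+0.0054167)^−120) = $2,855.04.
Monthly savings = $3,541.91 − $2,855.04 = $686.87.
Break-even = $2,550.00 / $686.87 = 3.71 → 4 months.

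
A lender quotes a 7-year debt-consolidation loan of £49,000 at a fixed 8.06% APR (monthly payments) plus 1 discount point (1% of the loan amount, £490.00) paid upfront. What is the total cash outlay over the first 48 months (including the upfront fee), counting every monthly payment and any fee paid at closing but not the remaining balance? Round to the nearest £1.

At 8.06% the monthly rate is 0.0067167, so the payment is 49,000 × 0.0067167 / (1 − 1.0067167^−84) = £765.19.
Total outlay = 48 × £765.19 + £490.00 = £37,219.12.

£37,219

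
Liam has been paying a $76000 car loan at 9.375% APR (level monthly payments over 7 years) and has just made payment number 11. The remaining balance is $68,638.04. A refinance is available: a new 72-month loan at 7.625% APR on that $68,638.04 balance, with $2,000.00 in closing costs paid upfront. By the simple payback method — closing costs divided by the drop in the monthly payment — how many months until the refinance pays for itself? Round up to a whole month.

44 months

Current payment = 76,000 × 9.375%/12 / (1 − (1+0.0078125)^−84) = $1,237.28.
Refinanced payment = 68,638.04 × 0.0063542 / (1 − (1+0.0063542)^−72) = $1,190.92.
Monthly savings = $1,237.28 − $1,190.92 = $46.36.
Break-even = $2,000.00 / $46.36 = 43.14 → 44 months.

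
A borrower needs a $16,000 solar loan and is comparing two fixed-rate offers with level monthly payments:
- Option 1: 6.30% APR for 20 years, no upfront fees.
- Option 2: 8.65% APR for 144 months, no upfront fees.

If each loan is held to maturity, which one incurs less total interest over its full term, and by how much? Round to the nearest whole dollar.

Option 1: at 6.30% the monthly rate is 0.0052500, so the payment is 16,000 × 0.0052500 / (1 − 1.0052500^−240) = $117.42.
Total interest on Option 1 = 240 × $117.42 − $16,000 = $12,180.80.
Option 2: at 8.65% the monthly rate is 0.0072083, so the payment is 16,000 × 0.0072083 / (1 − 1.0072083^−144) = $178.95.
Total interest on Option 2 = 144 × $178.95 − $16,000 = $9,768.80.
Option 2 is lower by $2,412.00.

Option 2 by $2,412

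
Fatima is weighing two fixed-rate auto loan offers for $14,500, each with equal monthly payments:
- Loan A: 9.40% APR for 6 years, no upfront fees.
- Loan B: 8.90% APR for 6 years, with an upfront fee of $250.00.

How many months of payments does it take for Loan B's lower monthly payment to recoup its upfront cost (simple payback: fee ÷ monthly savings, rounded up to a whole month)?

70 months

Loan A: monthly rate = 9.4%/12 = 0.0078333; payment = 14,500 × 0.0078333 / (1 − (1+0.0078333)^−72) = $264.26.
Loan B: at 8.90% the monthly rate is 0.0074167, so the payment is 14,500 × 0.0074167 / (1 − 1.0074167^−72) = $260.65.
Monthly savings = $264.26 − $260.65 = $3.61.
Break-even = $250.00 / $3.61 = 69.25 → 70 months.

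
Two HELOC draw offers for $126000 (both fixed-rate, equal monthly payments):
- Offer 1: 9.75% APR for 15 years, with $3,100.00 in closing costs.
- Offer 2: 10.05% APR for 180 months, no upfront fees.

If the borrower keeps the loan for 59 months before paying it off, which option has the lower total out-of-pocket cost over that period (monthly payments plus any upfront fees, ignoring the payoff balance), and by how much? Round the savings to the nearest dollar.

Offer 2 by $1,739

Offer 1: monthly rate = 9.75%/12 = 0.0081250; payment = 126,000 × 0.0081250 / (1 − (1+0.0081250)^−180) = $1,334.80.
Offer 2: at 10.05% the monthly rate is 0.0083750, so the payment is 126,000 × 0.0083750 / (1 − 1.0083750^−180) = $1,357.86.
Over 59 months: Offer 1 costs 59 × $1,334.80 + $3,100.00 = $81,853.20; Offer 2 costs 59 × $1,357.86 = $80,113.74.
Offer 2 is cheaper by $81,853.20 − $80,113.74 = $1,739.46.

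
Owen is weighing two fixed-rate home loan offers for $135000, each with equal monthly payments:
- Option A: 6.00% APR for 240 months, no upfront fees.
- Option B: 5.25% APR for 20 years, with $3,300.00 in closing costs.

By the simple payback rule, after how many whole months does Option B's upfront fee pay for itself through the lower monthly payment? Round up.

Option A: monthly rate = 6%/12 = 0.0050000; payment = 135,000 × 0.0050000 / (1 − (1+0.0050000)^−240) = $967.18.
Option B: at 5.25% the monthly rate is 0.0043750, so the payment is 135,000 × 0.0043750 / (1 − 1.0043750^−240) = $909.69.
Monthly savings = $967.18 − $909.69 = $57.49.
Break-even = $3,300.00 / $57.49 = 57.40 → 58 months.

58 months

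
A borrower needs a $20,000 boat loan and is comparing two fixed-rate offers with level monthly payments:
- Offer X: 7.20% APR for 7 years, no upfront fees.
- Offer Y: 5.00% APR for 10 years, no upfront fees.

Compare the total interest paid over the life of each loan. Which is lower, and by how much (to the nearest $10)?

Offer Y by $60

Offer X: at 7.20% the monthly rate is 0.0060000, so the payment is 20,000 × 0.0060000 / (1 − 1.0060000^−84) = $303.81.
Total interest on Offer X = 84 × $303.81 − $20,000 = $5,520.04.
Offer Y: at 5.00% the monthly rate is 0.0041667, so the payment is 20,000 × 0.0041667 / (1 − 1.0041667^−120) = $212.13.
Total interest on Offer Y = 120 × $212.13 − $20,000 = $5,455.60.
Offer Y is lower by $64.44.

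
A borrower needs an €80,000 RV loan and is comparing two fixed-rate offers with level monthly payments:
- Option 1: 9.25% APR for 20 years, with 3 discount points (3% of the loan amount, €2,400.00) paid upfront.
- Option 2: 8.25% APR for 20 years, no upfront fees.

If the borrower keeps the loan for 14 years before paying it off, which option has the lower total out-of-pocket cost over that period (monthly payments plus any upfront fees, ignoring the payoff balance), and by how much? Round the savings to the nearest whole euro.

Option 2 by €10,975

Option 1: at 9.25% the monthly rate is 0.0077083, so the payment is 80,000 × 0.0077083 / (1 − 1.0077083^−240) = €732.69.
Option 2: monthly rate = 8.25%/12 = 0.0068750; payment = 80,000 × 0.0068750 / (1 − (1+0.0068750)^−240) = €681.65.
Over 168 months: Option 1 costs 168 × €732.69 + €2,400.00 = €125,491.92; Option 2 costs 168 × €681.65 = €114,517.20.
Option 2 is cheaper by €125,491.92 − €114,517.20 = €10,974.72.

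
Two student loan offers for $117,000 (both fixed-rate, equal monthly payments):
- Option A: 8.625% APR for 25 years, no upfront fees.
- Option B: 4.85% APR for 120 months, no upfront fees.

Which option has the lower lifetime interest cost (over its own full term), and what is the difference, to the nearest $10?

Option A: monthly rate = 8.625%/12 = 0.0071875; payment = 117,000 × 0.0071875 / (1 − (1+0.0071875)^−300) = $951.99.
Total interest on Option A = 300 × $951.99 − $117,000 = $168,597.00.
Option B: monthly rate = 4.85%/12 = 0.0040417; payment = 117,000 × 0.0040417 / (1 − (1+0.0040417)^−120) = $1,232.41.
Total interest on Option B = 120 × $1,232.41 − $117,000 = $30,889.20.
Option B is lower by $137,707.80.

Option B by $137,710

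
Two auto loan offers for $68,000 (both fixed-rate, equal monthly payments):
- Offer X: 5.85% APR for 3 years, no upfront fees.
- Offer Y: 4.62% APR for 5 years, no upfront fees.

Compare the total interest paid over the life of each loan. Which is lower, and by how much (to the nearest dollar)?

Offer X by $1,980

Offer X: at 5.85% the monthly rate is 0.0048750, so the payment is 68,000 × 0.0048750 / (1 − 1.0048750^−36) = $2,064.07.
Total interest on Offer X = 36 × $2,064.07 − $68,000 = $6,306.52.
Offer Y: monthly rate = 4.62%/12 = 0.0038500; payment = 68,000 × 0.0038500 / (1 − (1+0.0038500)^−60) = $1,271.44.
Total interest on Offer Y = 60 × $1,271.44 − $68,000 = $8,286.40.
Offer X is lower by $1,979.88.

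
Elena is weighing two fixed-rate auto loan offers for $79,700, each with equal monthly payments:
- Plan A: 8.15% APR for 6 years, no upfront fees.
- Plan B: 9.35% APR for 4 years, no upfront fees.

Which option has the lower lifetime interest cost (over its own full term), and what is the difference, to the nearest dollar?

Plan A: monthly rate = 8.15%/12 = 0.0067917; payment = 79,700 × 0.0067917 / (1 − (1+0.0067917)^−72) = $1,403.24.
Total interest on Plan A = 72 × $1,403.24 − $79,700 = $21,333.28.
Plan B: monthly rate = 9.35%/12 = 0.0077917; payment = 79,700 × 0.0077917 / (1 − (1+0.0077917)^−48) = $1,996.61.
Total interest on Plan B = 48 × $1,996.61 − $79,700 = $16,137.28.
Plan B is lower by $5,196.00.

Plan B by $5,196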